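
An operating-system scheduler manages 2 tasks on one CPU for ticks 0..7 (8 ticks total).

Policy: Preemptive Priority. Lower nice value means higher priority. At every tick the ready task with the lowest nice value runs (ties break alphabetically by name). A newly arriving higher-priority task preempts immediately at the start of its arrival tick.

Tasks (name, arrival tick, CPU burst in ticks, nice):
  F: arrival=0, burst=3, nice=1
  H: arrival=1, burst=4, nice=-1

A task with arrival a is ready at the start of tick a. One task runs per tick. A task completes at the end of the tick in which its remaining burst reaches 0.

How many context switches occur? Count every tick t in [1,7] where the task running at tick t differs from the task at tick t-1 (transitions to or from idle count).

context switches = 3

t=0: ready={F} → run F
t=1: ready={F,H} → run H
t=2: ready={F,H} → run H
t=3: ready={F,H} → run H
t=4: ready={F,H} → run H
t=5: ready={F} → run F
t=6: ready={F} → run F
t=7: (idle)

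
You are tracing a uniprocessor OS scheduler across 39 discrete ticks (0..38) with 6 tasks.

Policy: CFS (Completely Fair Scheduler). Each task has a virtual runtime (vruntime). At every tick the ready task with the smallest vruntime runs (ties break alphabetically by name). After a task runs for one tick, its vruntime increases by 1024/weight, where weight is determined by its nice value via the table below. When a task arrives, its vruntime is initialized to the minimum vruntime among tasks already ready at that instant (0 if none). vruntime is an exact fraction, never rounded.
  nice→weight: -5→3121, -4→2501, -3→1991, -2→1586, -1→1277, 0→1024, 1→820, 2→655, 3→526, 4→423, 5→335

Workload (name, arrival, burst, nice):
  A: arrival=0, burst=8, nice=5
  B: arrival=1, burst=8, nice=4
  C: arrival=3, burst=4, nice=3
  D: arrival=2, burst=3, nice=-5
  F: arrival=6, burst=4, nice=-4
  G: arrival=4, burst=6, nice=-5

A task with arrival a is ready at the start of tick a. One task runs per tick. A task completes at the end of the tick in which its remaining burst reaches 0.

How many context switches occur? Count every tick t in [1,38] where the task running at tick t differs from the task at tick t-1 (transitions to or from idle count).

t=0: vr[A=0] → run A
t=1: vr[A=1024/335 B=1024/335] → run A
t=2: vr[A=2048/335 B=1024/335 D=1024/335] → run B
t=3: vr[A=2048/335 B=776192/141705 C=1024/335 D=1024/335] → run C
t=4: vr[A=2048/335 B=776192/141705 C=440832/88105 D=1024/335 G=1024/335] → run D
t=5: vr[A=2048/335 B=776192/141705 C=440832/88105 D=3538944/1045535 G=1024/335] → run G
t=6: vr[A=2048/335 B=776192/141705 C=440832/88105 D=3538944/1045535 F=3538944/1045535 G=3538944/1045535] → run D
t=7: vr[A=2048/335 B=776192/141705 C=440832/88105 D=3881984/1045535 F=3538944/1045535 G=3538944/1045535] → run F
t=8: vr[A=2048/335 B=776192/141705 C=440832/88105 D=3881984/1045535 F=9921526784/2614883035 G=3538944/1045535] → run G
t=9: vr[A=2048/335 B=776192/141705 C=440832/88105 D=3881984/1045535 F=9921526784/2614883035 G=3881984/1045535] → run D
t=10: vr[A=2048/335 B=776192/141705 C=440832/88105 F=9921526784/2614883035 G=3881984/1045535] → run G
t=11: vr[A=2048/335 B=776192/141705 C=440832/88105 F=9921526784/2614883035 G=4225024/1045535] → run F
t=12: vr[A=2048/335 B=776192/141705 C=440832/88105 F=10992154624/2614883035 G=4225024/1045535] → run G
t=13: vr[A=2048/335 B=776192/141705 C=440832/88105 F=10992154624/2614883035 G=4568064/1045535] → run F
t=14: vr[A=2048/335 B=776192/141705 C=440832/88105 F=12062782464/2614883035 G=4568064/1045535] → run G
t=15: vr[A=2048/335 B=776192/141705 C=440832/88105 F=12062782464/2614883035 G=4911104/1045535] → run F
t=16: vr[A=2048/335 B=776192/141705 C=440832/88105 G=4911104/1045535] → run G
t=17: vr[A=2048/335 B=776192/141705 C=440832/88105] → run C
t=18: vr[A=2048/335 B=776192/141705 C=612352/88105] → run B
t=19: vr[A=2048/335 B=1119232/141705 C=612352/88105] → run A
t=20: vr[A=3072/335 B=1119232/141705 C=612352/88105] → run C
t=21: vr[A=3072/335 B=1119232/141705 C=783872/88105] → run B
t=22: vr[A=3072/335 B=487424/47235 C=783872/88105] → run C
t=23: vr[A=3072/335 B=487424/47235] → run A
t=24: vr[A=4096/335 B=487424/47235] → run B
t=25: vr[A=4096/335 B=1805312/141705] → run A
t=26: vr[A=1024/67 B=1805312/141705] → run B
t=27: vr[A=1024/67 B=2148352/141705] → run B
t=28: vr[A=1024/67 B=830464/47235] → run A
t=29: vr[A=6144/335 B=830464/47235] → run B
t=30: vr[A=6144/335 B=2834432/141705] → run A
t=31: vr[A=7168/335 B=2834432/141705] → run B
t=32: vr[A=7168/335] → run A
t=33: (idle)
t=34: (idle)
t=35: (idle)
t=36: (idle)
t=37: (idle)
t=38: (idle)

context switches = 31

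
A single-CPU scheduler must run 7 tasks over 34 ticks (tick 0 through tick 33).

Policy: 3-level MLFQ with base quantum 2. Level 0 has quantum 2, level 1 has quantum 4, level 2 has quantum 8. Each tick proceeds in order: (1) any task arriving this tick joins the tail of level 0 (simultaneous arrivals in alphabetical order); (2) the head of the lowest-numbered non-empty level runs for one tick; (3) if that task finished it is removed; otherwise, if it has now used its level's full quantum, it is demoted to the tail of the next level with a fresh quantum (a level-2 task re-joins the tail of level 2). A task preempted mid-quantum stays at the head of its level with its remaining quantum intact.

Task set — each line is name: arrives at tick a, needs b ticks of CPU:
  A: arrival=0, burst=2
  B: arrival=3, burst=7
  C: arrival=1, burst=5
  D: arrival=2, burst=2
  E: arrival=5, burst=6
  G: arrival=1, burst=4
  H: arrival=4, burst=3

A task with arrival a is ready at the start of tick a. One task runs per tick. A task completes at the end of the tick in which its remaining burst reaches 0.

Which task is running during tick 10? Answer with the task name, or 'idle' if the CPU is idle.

running at tick 10 = H

t=0: L0/L1/L2 = A/-/- → run A
t=1: L0/L1/L2 = ACG/-/- → run A
t=2: L0/L1/L2 = CGD/-/- → run C
t=3: L0/L1/L2 = CGDB/-/- → run C
t=4: L0/L1/L2 = GDBH/C/- → run G
t=5: L0/L1/L2 = GDBHE/C/- → run G
t=6: L0/L1/L2 = DBHE/CG/- → run D
t=7: L0/L1/L2 = DBHE/CG/- → run D
t=8: L0/L1/L2 = BHE/CG/- → run B
t=9: L0/L1/L2 = BHE/CG/- → run B
t=10: L0/L1/L2 = HE/CGB/- → run H
t=11: L0/L1/L2 = HE/CGB/- → run H
t=12: L0/L1/L2 = E/CGBH/- → run E
t=13: L0/L1/L2 = E/CGBH/- → run E
t=14: L0/L1/L2 = -/CGBHE/- → run C
t=15: L0/L1/L2 = -/CGBHE/- → run C
t=16: L0/L1/L2 = -/CGBHE/- → run C
t=17: L0/L1/L2 = -/GBHE/- → run G
t=18: L0/L1/L2 = -/GBHE/- → run G
t=19: L0/L1/L2 = -/BHE/- → run B
t=20: L0/L1/L2 = -/BHE/- → run B
t=21: L0/L1/L2 = -/BHE/- → run B
t=22: L0/L1/L2 = -/BHE/- → run B
t=23: L0/L1/L2 = -/HE/B → run H
t=24: L0/L1/L2 = -/E/B → run E
t=25: L0/L1/L2 = -/E/B → run E
t=26: L0/L1/L2 = -/E/B → run E
t=27: L0/L1/L2 = -/E/B → run E
t=28: L0/L1/L2 = -/-/B → run B
t=29: (idle)
t=30: (idle)
t=31: (idle)
t=32: (idle)
t=33: (idle)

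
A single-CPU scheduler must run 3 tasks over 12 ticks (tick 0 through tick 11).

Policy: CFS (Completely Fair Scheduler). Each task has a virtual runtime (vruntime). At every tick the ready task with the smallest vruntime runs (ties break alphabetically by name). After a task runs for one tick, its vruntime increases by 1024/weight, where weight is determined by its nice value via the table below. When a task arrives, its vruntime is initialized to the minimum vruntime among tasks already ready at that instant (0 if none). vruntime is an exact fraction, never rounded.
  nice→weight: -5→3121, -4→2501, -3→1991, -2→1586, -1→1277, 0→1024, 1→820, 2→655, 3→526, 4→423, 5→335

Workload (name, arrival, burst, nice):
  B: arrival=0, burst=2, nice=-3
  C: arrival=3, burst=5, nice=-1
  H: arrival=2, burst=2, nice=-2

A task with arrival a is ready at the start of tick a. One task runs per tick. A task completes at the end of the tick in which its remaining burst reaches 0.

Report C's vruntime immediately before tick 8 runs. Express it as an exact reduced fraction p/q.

t=0: vr[B=0] → run B
t=1: vr[B=1024/1991] → run B
t=2: vr[H=0] → run H
t=3: vr[C=512/793 H=512/793] → run C
t=4: vr[C=1465856/1012661 H=512/793] → run H
t=5: vr[C=1465856/1012661] → run C
t=6: vr[C=2277888/1012661] → run C
t=7: vr[C=3089920/1012661] → run C
t=8: vr[C=3901952/1012661] → run C
t=9: (idle)
t=10: (idle)
t=11: (idle)

vruntime(C, start of tick 8) = 3901952/1012661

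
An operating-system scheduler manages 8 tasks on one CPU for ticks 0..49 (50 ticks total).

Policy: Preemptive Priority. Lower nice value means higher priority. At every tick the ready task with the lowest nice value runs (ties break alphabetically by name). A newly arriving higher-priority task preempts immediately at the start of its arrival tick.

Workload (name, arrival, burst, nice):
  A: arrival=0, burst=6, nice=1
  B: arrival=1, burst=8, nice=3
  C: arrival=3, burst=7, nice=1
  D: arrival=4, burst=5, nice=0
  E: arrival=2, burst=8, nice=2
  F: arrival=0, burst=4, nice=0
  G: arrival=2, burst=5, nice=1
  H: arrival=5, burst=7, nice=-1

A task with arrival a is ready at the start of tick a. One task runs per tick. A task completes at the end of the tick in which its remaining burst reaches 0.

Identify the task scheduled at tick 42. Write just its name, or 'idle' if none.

t=0: ready={A,F} → run F
t=1: ready={A,B,F} → run F
t=2: ready={A,B,E,F,G} → run F
t=3: ready={A,B,C,E,F,G} → run F
t=4: ready={A,B,C,D,E,G} → run D
t=5: ready={A,B,C,D,E,G,H} → run H
t=6: ready={A,B,C,D,E,G,H} → run H
t=7: ready={A,B,C,D,E,G,H} → run H
t=8: ready={A,B,C,D,E,G,H} → run H
t=9: ready={A,B,C,D,E,G,H} → run H
t=10: ready={A,B,C,D,E,G,H} → run H
t=11: ready={A,B,C,D,E,G,H} → run H
t=12: ready={A,B,C,D,E,G} → run D
t=13: ready={A,B,C,D,E,G} → run D
t=14: ready={A,B,C,D,E,G} → run D
t=15: ready={A,B,C,D,E,G} → run D
t=16: ready={A,B,C,E,G} → run A
t=17: ready={A,B,C,E,G} → run A
t=18: ready={A,B,C,E,G} → run A
t=19: ready={A,B,C,E,G} → run A
t=20: ready={A,B,C,E,G} → run A
t=21: ready={A,B,C,E,G} → run A
t=22: ready={B,C,E,G} → run C
t=23: ready={B,C,E,G} → run C
t=24: ready={B,C,E,G} → run C
t=25: ready={B,C,E,G} → run C
t=26: ready={B,C,E,G} → run C
t=27: ready={B,C,E,G} → run C
t=28: ready={B,C,E,G} → run C
t=29: ready={B,E,G} → run G
t=30: ready={B,E,G} → run G
t=31: ready={B,E,G} → run G
t=32: ready={B,E,G} → run G
t=33: ready={B,E,G} → run G
t=34: ready={B,E} → run E
t=35: ready={B,E} → run E
t=36: ready={B,E} → run E
t=37: ready={B,E} → run E
t=38: ready={B,E} → run E
t=39: ready={B,E} → run E
t=40: ready={B,E} → run E
t=41: ready={B,E} → run E
t=42: ready={B} → run B
t=43: ready={B} → run B
t=44: ready={B} → run B
t=45: ready={B} → run B
t=46: ready={B} → run B
t=47: ready={B} → run B
t=48: ready={B} → run B
t=49: ready={B} → run B

running at tick 42 = B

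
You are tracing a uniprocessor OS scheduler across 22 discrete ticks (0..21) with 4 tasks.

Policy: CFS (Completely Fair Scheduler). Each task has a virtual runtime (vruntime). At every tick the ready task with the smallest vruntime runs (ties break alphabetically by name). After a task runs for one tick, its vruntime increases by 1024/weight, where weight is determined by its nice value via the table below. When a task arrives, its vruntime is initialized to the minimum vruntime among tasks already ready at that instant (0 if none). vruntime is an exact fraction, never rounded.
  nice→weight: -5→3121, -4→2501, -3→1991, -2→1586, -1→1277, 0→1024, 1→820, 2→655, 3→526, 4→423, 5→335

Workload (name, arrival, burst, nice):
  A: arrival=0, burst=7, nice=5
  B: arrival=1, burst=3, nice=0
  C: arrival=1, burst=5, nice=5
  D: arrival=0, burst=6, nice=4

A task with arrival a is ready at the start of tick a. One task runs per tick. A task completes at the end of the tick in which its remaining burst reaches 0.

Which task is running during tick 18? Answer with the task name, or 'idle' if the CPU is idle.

t=0: vr[A=0 D=0] → run A
t=1: vr[A=1024/335 B=0 C=0 D=0] → run B
t=2: vr[A=1024/335 B=1 C=0 D=0] → run C
t=3: vr[A=1024/335 B=1 C=1024/335 D=0] → run D
t=4: vr[A=1024/335 B=1 C=1024/335 D=1024/423] → run B
t=5: vr[A=1024/335 B=2 C=1024/335 D=1024/423] → run B
t=6: vr[A=1024/335 C=1024/335 D=1024/423] → run D
t=7: vr[A=1024/335 C=1024/335 D=2048/423] → run A
t=8: vr[A=2048/335 C=1024/335 D=2048/423] → run C
t=9: vr[A=2048/335 C=2048/335 D=2048/423] → run D
t=10: vr[A=2048/335 C=2048/335 D=1024/141] → run A
t=11: vr[A=3072/335 C=2048/335 D=1024/141] → run C
t=12: vr[A=3072/335 C=3072/335 D=1024/141] → run D
t=13: vr[A=3072/335 C=3072/335 D=4096/423] → run A
t=14: vr[A=4096/335 C=3072/335 D=4096/423] → run C
t=15: vr[A=4096/335 C=4096/335 D=4096/423] → run D
t=16: vr[A=4096/335 C=4096/335 D=5120/423] → run D
t=17: vr[A=4096/335 C=4096/335] → run A
t=18: vr[A=1024/67 C=4096/335] → run C
t=19: vr[A=1024/67] → run A
t=20: vr[A=6144/335] → run A
t=21: (idle)

running at tick 18 = C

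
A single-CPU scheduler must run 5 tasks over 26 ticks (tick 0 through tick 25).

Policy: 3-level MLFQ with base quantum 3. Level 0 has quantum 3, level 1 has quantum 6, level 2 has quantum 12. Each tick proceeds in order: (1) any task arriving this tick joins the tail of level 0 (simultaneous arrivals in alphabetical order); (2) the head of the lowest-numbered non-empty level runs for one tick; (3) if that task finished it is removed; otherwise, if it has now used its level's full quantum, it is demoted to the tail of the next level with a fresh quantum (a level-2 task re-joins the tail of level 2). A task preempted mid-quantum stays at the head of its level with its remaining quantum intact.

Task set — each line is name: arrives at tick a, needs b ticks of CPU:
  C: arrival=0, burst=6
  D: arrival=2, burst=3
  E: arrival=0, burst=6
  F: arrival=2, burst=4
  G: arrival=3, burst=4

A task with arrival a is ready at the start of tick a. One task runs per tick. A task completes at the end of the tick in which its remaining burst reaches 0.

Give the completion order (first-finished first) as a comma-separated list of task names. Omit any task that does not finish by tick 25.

t=0: L0/L1/L2 = CE/-/- → run C
t=1: L0/L1/L2 = CE/-/- → run C
t=2: L0/L1/L2 = CEDF/-/- → run C
t=3: L0/L1/L2 = EDFG/C/- → run E
t=4: L0/L1/L2 = EDFG/C/- → run E
t=5: L0/L1/L2 = EDFG/C/- → run E
t=6: L0/L1/L2 = DFG/CE/- → run D
t=7: L0/L1/L2 = DFG/CE/- → run D
t=8: L0/L1/L2 = DFG/CE/- → run D
t=9: L0/L1/L2 = FG/CE/- → run F
t=10: L0/L1/L2 = FG/CE/- → run F
t=11: L0/L1/L2 = FG/CE/- → run F
t=12: L0/L1/L2 = G/CEF/- → run G
t=13: L0/L1/L2 = G/CEF/- → run G
t=14: L0/L1/L2 = G/CEF/- → run G
t=15: L0/L1/L2 = -/CEFG/- → run C
t=16: L0/L1/L2 = -/CEFG/- → run C
t=17: L0/L1/L2 = -/CEFG/- → run C
t=18: L0/L1/L2 = -/EFG/- → run E
t=19: L0/L1/L2 = -/EFG/- → run E
t=20: L0/L1/L2 = -/EFG/- → run E
t=21: L0/L1/L2 = -/FG/- → run F
t=22: L0/L1/L2 = -/G/- → run G
t=23: (idle)
t=24: (idle)
t=25: (idle)

completion order = D, C, E, F, G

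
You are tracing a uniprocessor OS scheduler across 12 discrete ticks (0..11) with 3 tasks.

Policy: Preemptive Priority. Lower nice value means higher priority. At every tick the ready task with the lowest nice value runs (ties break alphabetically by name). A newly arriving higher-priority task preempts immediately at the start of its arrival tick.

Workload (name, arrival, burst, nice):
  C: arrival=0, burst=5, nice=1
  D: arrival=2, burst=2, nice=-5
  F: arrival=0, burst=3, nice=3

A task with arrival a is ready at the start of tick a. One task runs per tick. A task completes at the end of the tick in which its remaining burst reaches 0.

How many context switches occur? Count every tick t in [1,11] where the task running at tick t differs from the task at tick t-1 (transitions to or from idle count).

t=0: ready={C,F} → run C
t=1: ready={C,F} → run C
t=2: ready={C,D,F} → run D
t=3: ready={C,D,F} → run D
t=4: ready={C,F} → run C
t=5: ready={C,F} → run C
t=6: ready={C,F} → run C
t=7: ready={F} → run F
t=8: ready={F} → run F
t=9: ready={F} → run F
t=10: (idle)
t=11: (idle)

context switches = 4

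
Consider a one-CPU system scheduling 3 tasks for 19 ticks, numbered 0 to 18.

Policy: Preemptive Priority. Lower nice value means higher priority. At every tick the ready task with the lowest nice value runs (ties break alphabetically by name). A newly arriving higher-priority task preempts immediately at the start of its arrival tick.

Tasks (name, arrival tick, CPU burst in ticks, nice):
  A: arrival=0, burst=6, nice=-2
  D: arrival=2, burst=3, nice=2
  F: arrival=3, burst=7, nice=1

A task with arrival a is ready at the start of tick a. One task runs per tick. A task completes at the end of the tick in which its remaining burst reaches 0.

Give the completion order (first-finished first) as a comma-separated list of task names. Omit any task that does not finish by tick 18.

completion order = A, F, D

t=0: ready={A} → run A
t=1: ready={A} → run A
t=2: ready={A,D} → run A
t=3: ready={A,D,F} → run A
t=4: ready={A,D,F} → run A
t=5: ready={A,D,F} → run A
t=6: ready={D,F} → run F
t=7: ready={D,F} → run F
t=8: ready={D,F} → run F
t=9: ready={D,F} → run F
t=10: ready={D,F} → run F
t=11: ready={D,F} → run F
t=12: ready={D,F} → run F
t=13: ready={D} → run D
t=14: ready={D} → run D
t=15: ready={D} → run D
t=16: (idle)
t=17: (idle)
t=18: (idle)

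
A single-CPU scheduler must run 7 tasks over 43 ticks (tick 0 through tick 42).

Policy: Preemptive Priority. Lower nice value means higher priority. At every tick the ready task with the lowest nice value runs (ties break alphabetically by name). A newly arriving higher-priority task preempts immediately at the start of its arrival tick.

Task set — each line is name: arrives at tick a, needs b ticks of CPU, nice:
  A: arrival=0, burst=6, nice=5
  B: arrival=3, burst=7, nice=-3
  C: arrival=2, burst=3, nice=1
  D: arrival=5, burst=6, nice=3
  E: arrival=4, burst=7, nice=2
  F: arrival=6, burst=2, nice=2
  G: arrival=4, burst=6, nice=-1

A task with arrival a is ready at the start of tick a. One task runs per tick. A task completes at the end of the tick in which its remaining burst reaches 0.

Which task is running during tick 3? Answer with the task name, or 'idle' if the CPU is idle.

running at tick 3 = B

t=0: ready={A} → run A
t=1: ready={A} → run A
t=2: ready={A,C} → run C
t=3: ready={A,B,C} → run B
t=4: ready={A,B,C,E,G} → run B
t=5: ready={A,B,C,D,E,G} → run B
t=6: ready={A,B,C,D,E,F,G} → run B
t=7: ready={A,B,C,D,E,F,G} → run B
t=8: ready={A,B,C,D,E,F,G} → run B
t=9: ready={A,B,C,D,E,F,G} → run B
t=10: ready={A,C,D,E,F,G} → run G
t=11: ready={A,C,D,E,F,G} → run G
t=12: ready={A,C,D,E,F,G} → run G
t=13: ready={A,C,D,E,F,G} → run G
t=14: ready={A,C,D,E,F,G} → run G
t=15: ready={A,C,D,E,F,G} → run G
t=16: ready={A,C,D,E,F} → run C
t=17: ready={A,C,D,E,F} → run C
t=18: ready={A,D,E,F} → run E
t=19: ready={A,D,E,F} → run E
t=20: ready={A,D,E,F} → run E
t=21: ready={A,D,E,F} → run E
t=22: ready={A,D,E,F} → run E
t=23: ready={A,D,E,F} → run E
t=24: ready={A,D,E,F} → run E
t=25: ready={A,D,F} → run F
t=26: ready={A,D,F} → run F
t=27: ready={A,D} → run D
t=28: ready={A,D} → run D
t=29: ready={A,D} → run D
t=30: ready={A,D} → run D
t=31: ready={A,D} → run D
t=32: ready={A,D} → run D
t=33: ready={A} → run A
t=34: ready={A} → run A
t=35: ready={A} → run A
t=36: ready={A} → run A
t=37: (idle)
t=38: (idle)
t=39: (idle)
t=40: (idle)
t=41: (idle)
t=42: (idle)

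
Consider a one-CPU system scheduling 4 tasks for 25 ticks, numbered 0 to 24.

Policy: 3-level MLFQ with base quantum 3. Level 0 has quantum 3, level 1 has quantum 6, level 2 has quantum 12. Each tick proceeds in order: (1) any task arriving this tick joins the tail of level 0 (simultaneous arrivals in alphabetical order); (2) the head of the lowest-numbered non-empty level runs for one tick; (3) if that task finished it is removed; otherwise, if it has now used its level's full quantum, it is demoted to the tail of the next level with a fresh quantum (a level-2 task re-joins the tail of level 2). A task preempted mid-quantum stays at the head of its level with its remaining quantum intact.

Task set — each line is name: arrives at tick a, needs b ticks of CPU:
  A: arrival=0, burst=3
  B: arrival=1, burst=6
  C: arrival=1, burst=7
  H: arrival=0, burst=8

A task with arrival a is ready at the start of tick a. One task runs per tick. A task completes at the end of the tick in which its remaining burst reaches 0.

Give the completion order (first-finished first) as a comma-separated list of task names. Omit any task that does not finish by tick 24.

t=0: L0/L1/L2 = AH/-/- → run A
t=1: L0/L1/L2 = AHBC/-/- → run A
t=2: L0/L1/L2 = AHBC/-/- → run A
t=3: L0/L1/L2 = HBC/-/- → run H
t=4: L0/L1/L2 = HBC/-/- → run H
t=5: L0/L1/L2 = HBC/-/- → run H
t=6: L0/L1/L2 = BC/H/- → run B
t=7: L0/L1/L2 = BC/H/- → run B
t=8: L0/L1/L2 = BC/H/- → run B
t=9: L0/L1/L2 = C/HB/- → run C
t=10: L0/L1/L2 = C/HB/- → run C
t=11: L0/L1/L2 = C/HB/- → run C
t=12: L0/L1/L2 = -/HBC/- → run H
t=13: L0/L1/L2 = -/HBC/- → run H
t=14: L0/L1/L2 = -/HBC/- → run H
t=15: L0/L1/L2 = -/HBC/- → run H
t=16: L0/L1/L2 = -/HBC/- → run H
t=17: L0/L1/L2 = -/BC/- → run B
t=18: L0/L1/L2 = -/BC/- → run B
t=19: L0/L1/L2 = -/BC/- → run B
t=20: L0/L1/L2 = -/C/- → run C
t=21: L0/L1/L2 = -/C/- → run C
t=22: L0/L1/L2 = -/C/- → run C
t=23: L0/L1/L2 = -/C/- → run C
t=24: (idle)

completion order = A, H, B, C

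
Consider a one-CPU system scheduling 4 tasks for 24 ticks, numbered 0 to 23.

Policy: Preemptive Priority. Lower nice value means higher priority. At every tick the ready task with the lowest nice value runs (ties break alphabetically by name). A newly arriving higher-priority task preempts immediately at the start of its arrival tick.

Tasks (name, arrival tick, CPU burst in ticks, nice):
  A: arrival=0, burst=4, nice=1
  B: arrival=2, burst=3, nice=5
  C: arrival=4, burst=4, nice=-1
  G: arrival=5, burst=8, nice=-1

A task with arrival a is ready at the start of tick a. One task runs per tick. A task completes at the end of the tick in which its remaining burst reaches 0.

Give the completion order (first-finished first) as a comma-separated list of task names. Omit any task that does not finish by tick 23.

completion order = A, C, G, B

t=0: ready={A} → run A
t=1: ready={A} → run A
t=2: ready={A,B} → run A
t=3: ready={A,B} → run A
t=4: ready={B,C} → run C
t=5: ready={B,C,G} → run C
t=6: ready={B,C,G} → run C
t=7: ready={B,C,G} → run C
t=8: ready={B,G} → run G
t=9: ready={B,G} → run G
t=10: ready={B,G} → run G
t=11: ready={B,G} → run G
t=12: ready={B,G} → run G
t=13: ready={B,G} → run G
t=14: ready={B,G} → run G
t=15: ready={B,G} → run G
t=16: ready={B} → run B
t=17: ready={B} → run B
t=18: ready={B} → run B
t=19: (idle)
t=20: (idle)
t=21: (idle)
t=22: (idle)
t=23: (idle)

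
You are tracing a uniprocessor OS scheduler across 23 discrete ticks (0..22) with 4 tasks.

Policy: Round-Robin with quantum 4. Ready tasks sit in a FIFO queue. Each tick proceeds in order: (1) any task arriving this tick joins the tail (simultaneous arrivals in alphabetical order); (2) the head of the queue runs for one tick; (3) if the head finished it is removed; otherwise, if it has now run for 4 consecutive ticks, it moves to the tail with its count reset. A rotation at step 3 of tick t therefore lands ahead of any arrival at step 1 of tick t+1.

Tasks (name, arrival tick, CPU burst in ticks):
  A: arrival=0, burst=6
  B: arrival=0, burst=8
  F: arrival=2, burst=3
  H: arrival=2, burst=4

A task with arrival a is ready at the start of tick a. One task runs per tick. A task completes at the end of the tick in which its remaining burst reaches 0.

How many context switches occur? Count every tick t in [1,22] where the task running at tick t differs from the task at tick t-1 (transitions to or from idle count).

t=0: queue=[A,B] q_used=0 → run A
t=1: queue=[A,B] q_used=1 → run A
t=2: queue=[A,B,F,H] q_used=2 → run A
t=3: queue=[A,B,F,H] q_used=3 → run A
t=4: queue=[B,F,H,A] q_used=0 → run B
t=5: queue=[B,F,H,A] q_used=1 → run B
t=6: queue=[B,F,H,A] q_used=2 → run B
t=7: queue=[B,F,H,A] q_used=3 → run B
t=8: queue=[F,H,A,B] q_used=0 → run F
t=9: queue=[F,H,A,B] q_used=1 → run F
t=10: queue=[F,H,A,B] q_used=2 → run F
t=11: queue=[H,A,B] q_used=0 → run H
t=12: queue=[H,A,B] q_used=1 → run H
t=13: queue=[H,A,B] q_used=2 → run H
t=14: queue=[H,A,B] q_used=3 → run H
t=15: queue=[A,B] q_used=0 → run A
t=16: queue=[A,B] q_used=1 → run A
t=17: queue=[B] q_used=0 → run B
t=18: queue=[B] q_used=1 → run B
t=19: queue=[B] q_used=2 → run B
t=20: queue=[B] q_used=3 → run B
t=21: (idle)
t=22: (idle)

context switches = 6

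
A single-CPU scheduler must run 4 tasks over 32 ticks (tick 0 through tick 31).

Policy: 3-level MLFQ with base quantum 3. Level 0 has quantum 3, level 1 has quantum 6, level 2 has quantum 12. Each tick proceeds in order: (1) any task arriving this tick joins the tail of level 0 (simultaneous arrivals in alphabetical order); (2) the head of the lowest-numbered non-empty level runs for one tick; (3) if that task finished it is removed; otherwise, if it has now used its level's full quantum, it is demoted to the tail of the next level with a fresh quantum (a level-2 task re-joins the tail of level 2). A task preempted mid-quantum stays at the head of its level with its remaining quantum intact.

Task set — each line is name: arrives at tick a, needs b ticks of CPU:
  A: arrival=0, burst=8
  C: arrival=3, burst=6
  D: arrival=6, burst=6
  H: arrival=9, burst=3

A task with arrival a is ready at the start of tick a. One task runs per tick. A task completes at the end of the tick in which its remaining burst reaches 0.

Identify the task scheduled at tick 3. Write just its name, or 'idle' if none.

running at tick 3 = C

t=0: L0/L1/L2 = A/-/- → run A
t=1: L0/L1/L2 = A/-/- → run A
t=2: L0/L1/L2 = A/-/- → run A
t=3: L0/L1/L2 = C/A/- → run C
t=4: L0/L1/L2 = C/A/- → run C
t=5: L0/L1/L2 = C/A/- → run C
t=6: L0/L1/L2 = D/AC/- → run D
t=7: L0/L1/L2 = D/AC/- → run D
t=8: L0/L1/L2 = D/AC/- → run D
t=9: L0/L1/L2 = H/ACD/- → run H
t=10: L0/L1/L2 = H/ACD/- → run H
t=11: L0/L1/L2 = H/ACD/- → run H
t=12: L0/L1/L2 = -/ACD/- → run A
t=13: L0/L1/L2 = -/ACD/- → run A
t=14: L0/L1/L2 = -/ACD/- → run A
t=15: L0/L1/L2 = -/ACD/- → run A
t=16: L0/L1/L2 = -/ACD/- → run A
t=17: L0/L1/L2 = -/CD/- → run C
t=18: L0/L1/L2 = -/CD/- → run C
t=19: L0/L1/L2 = -/CD/- → run C
t=20: L0/L1/L2 = -/D/- → run D
t=21: L0/L1/L2 = -/D/- → run D
t=22: L0/L1/L2 = -/D/- → run D
t=23: (idle)
t=24: (idle)
t=25: (idle)
t=26: (idle)
t=27: (idle)
t=28: (idle)
t=29: (idle)
t=30: (idle)
t=31: (idle)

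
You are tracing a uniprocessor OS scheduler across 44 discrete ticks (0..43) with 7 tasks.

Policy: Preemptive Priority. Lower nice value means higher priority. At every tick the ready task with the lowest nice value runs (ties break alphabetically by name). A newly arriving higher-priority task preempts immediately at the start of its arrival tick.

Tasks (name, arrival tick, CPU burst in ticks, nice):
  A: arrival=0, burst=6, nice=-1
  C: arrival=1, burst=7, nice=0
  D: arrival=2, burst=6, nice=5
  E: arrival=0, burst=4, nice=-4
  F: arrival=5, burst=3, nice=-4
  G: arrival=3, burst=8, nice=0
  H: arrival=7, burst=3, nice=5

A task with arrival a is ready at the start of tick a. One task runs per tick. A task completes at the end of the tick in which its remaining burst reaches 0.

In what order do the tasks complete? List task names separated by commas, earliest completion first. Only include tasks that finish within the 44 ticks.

t=0: ready={A,E} → run E
t=1: ready={A,C,E} → run E
t=2: ready={A,C,D,E} → run E
t=3: ready={A,C,D,E,G} → run E
t=4: ready={A,C,D,G} → run A
t=5: ready={A,C,D,F,G} → run F
t=6: ready={A,C,D,F,G} → run F
t=7: ready={A,C,D,F,G,H} → run F
t=8: ready={A,C,D,G,H} → run A
t=9: ready={A,C,D,G,H} → run A
t=10: ready={A,C,D,G,H} → run A
t=11: ready={A,C,D,G,H} → run A
t=12: ready={A,C,D,G,H} → run A
t=13: ready={C,D,G,H} → run C
t=14: ready={C,D,G,H} → run C
t=15: ready={C,D,G,H} → run C
t=16: ready={C,D,G,H} → run C
t=17: ready={C,D,G,H} → run C
t=18: ready={C,D,G,H} → run C
t=19: ready={C,D,G,H} → run C
t=20: ready={D,G,H} → run G
t=21: ready={D,G,H} → run G
t=22: ready={D,G,H} → run G
t=23: ready={D,G,H} → run G
t=24: ready={D,G,H} → run G
t=25: ready={D,G,H} → run G
t=26: ready={D,G,H} → run G
t=27: ready={D,G,H} → run G
t=28: ready={D,H} → run D
t=29: ready={D,H} → run D
t=30: ready={D,H} → run D
t=31: ready={D,H} → run D
t=32: ready={D,H} → run D
t=33: ready={D,H} → run D
t=34: ready={H} → run H
t=35: ready={H} → run H
t=36: ready={H} → run H
t=37: (idle)
t=38: (idle)
t=39: (idle)
t=40: (idle)
t=41: (idle)
t=42: (idle)
t=43: (idle)

completion order = E, F, A, C, G, D, H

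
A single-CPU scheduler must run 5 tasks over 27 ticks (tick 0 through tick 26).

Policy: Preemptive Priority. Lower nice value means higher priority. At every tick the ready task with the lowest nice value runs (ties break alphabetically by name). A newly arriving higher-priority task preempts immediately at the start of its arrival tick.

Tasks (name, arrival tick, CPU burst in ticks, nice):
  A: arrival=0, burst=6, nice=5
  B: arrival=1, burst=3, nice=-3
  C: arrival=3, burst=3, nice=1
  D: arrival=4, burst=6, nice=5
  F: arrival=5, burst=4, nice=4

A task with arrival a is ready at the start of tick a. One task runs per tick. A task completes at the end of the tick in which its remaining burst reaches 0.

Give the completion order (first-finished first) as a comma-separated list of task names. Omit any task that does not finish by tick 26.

completion order = B, C, F, A, D

t=0: ready={A} → run A
t=1: ready={A,B} → run B
t=2: ready={A,B} → run B
t=3: ready={A,B,C} → run B
t=4: ready={A,C,D} → run C
t=5: ready={A,C,D,F} → run C
t=6: ready={A,C,D,F} → run C
t=7: ready={A,D,F} → run F
t=8: ready={A,D,F} → run F
t=9: ready={A,D,F} → run F
t=10: ready={A,D,F} → run F
t=11: ready={A,D} → run A
t=12: ready={A,D} → run A
t=13: ready={A,D} → run A
t=14: ready={A,D} → run A
t=15: ready={A,D} → run A
t=16: ready={D} → run D
t=17: ready={D} → run D
t=18: ready={D} → run D
t=19: ready={D} → run D
t=20: ready={D} → run D
t=21: ready={D} → run D
t=22: (idle)
t=23: (idle)
t=24: (idle)
t=25: (idle)
t=26: (idle)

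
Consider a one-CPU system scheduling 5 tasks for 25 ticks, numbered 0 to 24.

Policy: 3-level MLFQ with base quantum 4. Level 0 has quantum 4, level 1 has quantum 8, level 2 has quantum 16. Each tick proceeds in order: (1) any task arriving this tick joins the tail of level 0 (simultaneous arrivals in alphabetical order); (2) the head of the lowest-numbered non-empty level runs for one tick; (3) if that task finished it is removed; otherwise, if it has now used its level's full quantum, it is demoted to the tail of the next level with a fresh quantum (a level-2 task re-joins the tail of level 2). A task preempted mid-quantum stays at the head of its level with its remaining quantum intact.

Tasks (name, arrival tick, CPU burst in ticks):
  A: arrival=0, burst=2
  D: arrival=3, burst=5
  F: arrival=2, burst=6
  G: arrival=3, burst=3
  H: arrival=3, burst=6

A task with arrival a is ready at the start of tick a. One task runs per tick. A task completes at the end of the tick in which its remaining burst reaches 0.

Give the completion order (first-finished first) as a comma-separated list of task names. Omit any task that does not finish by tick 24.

completion order = A, G, F, D, H

t=0: L0/L1/L2 = A/-/- → run A
t=1: L0/L1/L2 = A/-/- → run A
t=2: L0/L1/L2 = F/-/- → run F
t=3: L0/L1/L2 = FDGH/-/- → run F
t=4: L0/L1/L2 = FDGH/-/- → run F
t=5: L0/L1/L2 = FDGH/-/- → run F
t=6: L0/L1/L2 = DGH/F/- → run D
t=7: L0/L1/L2 = DGH/F/- → run D
t=8: L0/L1/L2 = DGH/F/- → run D
t=9: L0/L1/L2 = DGH/F/- → run D
t=10: L0/L1/L2 = GH/FD/- → run G
t=11: L0/L1/L2 = GH/FD/- → run G
t=12: L0/L1/L2 = GH/FD/- → run G
t=13: L0/L1/L2 = H/FD/- → run H
t=14: L0/L1/L2 = H/FD/- → run H
t=15: L0/L1/L2 = H/FD/- → run H
t=16: L0/L1/L2 = H/FD/- → run H
t=17: L0/L1/L2 = -/FDH/- → run F
t=18: L0/L1/L2 = -/FDH/- → run F
t=19: L0/L1/L2 = -/DH/- → run D
t=20: L0/L1/L2 = -/H/- → run H
t=21: L0/L1/L2 = -/H/- → run H
t=22: (idle)
t=23: (idle)
t=24: (idle)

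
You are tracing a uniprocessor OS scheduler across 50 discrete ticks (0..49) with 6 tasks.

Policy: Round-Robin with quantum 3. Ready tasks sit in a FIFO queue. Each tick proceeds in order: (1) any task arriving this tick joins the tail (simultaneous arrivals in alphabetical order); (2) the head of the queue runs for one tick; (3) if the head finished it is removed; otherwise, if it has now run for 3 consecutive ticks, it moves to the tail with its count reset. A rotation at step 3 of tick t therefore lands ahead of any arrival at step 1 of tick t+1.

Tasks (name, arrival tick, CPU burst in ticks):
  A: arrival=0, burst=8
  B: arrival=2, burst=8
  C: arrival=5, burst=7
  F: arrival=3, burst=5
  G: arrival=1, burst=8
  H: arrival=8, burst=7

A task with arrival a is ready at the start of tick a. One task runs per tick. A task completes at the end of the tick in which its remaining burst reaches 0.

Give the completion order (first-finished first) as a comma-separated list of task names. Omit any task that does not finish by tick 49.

completion order = A, F, G, B, C, H

t=0: queue=[A] q_used=0 → run A
t=1: queue=[A,G] q_used=1 → run A
t=2: queue=[A,G,B] q_used=2 → run A
t=3: queue=[G,B,A,F] q_used=0 → run G
t=4: queue=[G,B,A,F] q_used=1 → run G
t=5: queue=[G,B,A,F,C] q_used=2 → run G
t=6: queue=[B,A,F,C,G] q_used=0 → run B
t=7: queue=[B,A,F,C,G] q_used=1 → run B
t=8: queue=[B,A,F,C,G,H] q_used=2 → run B
t=9: queue=[A,F,C,G,H,B] q_used=0 → run A
t=10: queue=[A,F,C,G,H,B] q_used=1 → run A
t=11: queue=[A,F,C,G,H,B] q_used=2 → run A
t=12: queue=[F,C,G,H,B,A] q_used=0 → run F
t=13: queue=[F,C,G,H,B,A] q_used=1 → run F
t=14: queue=[F,C,G,H,B,A] q_used=2 → run F
t=15: queue=[C,G,H,B,A,F] q_used=0 → run C
t=16: queue=[C,G,H,B,A,F] q_used=1 → run C
t=17: queue=[C,G,H,B,A,F] q_used=2 → run C
t=18: queue=[G,H,B,A,F,C] q_used=0 → run G
t=19: queue=[G,H,B,A,F,C] q_used=1 → run G
t=20: queue=[G,H,B,A,F,C] q_used=2 → run G
t=21: queue=[H,B,A,F,C,G] q_used=0 → run H
t=22: queue=[H,B,A,F,C,G] q_used=1 → run H
t=23: queue=[H,B,A,F,C,G] q_used=2 → run H
t=24: queue=[B,A,F,C,G,H] q_used=0 → run B
t=25: queue=[B,A,F,C,G,H] q_used=1 → run B
t=26: queue=[B,A,F,C,G,H] q_used=2 → run B
t=27: queue=[A,F,C,G,H,B] q_used=0 → run A
t=28: queue=[A,F,C,G,H,B] q_used=1 → run A
t=29: queue=[F,C,G,H,B] q_used=0 → run F
t=30: queue=[F,C,G,H,B] q_used=1 → run F
t=31: queue=[C,G,H,B] q_used=0 → run C
t=32: queue=[C,G,H,B] q_used=1 → run C
t=33: queue=[C,G,H,B] q_used=2 → run C
t=34: queue=[G,H,B,C] q_used=0 → run G
t=35: queue=[G,H,B,C] q_used=1 → run G
t=36: queue=[H,B,C] q_used=0 → run H
t=37: queue=[H,B,C] q_used=1 → run H
t=38: queue=[H,B,C] q_used=2 → run H
t=39: queue=[B,C,H] q_used=0 → run B
t=40: queue=[B,C,H] q_used=1 → run B
t=41: queue=[C,H] q_used=0 → run C
t=42: queue=[H] q_used=0 → run H
t=43: (idle)
t=44: (idle)
t=45: (idle)
t=46: (idle)
t=47: (idle)
t=48: (idle)
t=49: (idle)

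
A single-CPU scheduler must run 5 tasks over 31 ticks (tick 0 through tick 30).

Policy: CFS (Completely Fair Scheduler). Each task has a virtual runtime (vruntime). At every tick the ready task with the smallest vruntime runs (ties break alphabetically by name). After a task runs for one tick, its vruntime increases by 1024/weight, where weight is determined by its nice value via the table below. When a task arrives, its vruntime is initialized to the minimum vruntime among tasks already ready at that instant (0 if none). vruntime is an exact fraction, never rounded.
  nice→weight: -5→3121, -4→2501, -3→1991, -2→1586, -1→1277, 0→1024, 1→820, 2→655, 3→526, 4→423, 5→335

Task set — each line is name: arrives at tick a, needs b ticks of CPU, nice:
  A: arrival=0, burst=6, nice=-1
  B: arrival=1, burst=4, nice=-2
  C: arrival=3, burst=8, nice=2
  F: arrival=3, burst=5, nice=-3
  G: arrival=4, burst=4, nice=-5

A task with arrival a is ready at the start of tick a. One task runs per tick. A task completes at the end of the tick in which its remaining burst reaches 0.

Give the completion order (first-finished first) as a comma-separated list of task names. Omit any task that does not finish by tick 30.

completion order = G, B, F, A, C

t=0: vr[A=0] → run A
t=1: vr[A=1024/1277 B=1024/1277] → run A
t=2: vr[A=2048/1277 B=1024/1277] → run B
t=3: vr[A=2048/1277 B=1465856/1012661 C=1465856/1012661 F=1465856/1012661] → run B
t=4: vr[A=2048/1277 B=2119680/1012661 C=1465856/1012661 F=1465856/1012661 G=1465856/1012661] → run C
t=5: vr[A=2048/1277 B=2119680/1012661 C=1997100544/663292955 F=1465856/1012661 G=1465856/1012661] → run F
t=6: vr[A=2048/1277 B=2119680/1012661 C=1997100544/663292955 F=3955484160/2016208051 G=1465856/1012661] → run G
t=7: vr[A=2048/1277 B=2119680/1012661 C=1997100544/663292955 F=3955484160/2016208051 G=5611901440/3160514981] → run A
t=8: vr[A=3072/1277 B=2119680/1012661 C=1997100544/663292955 F=3955484160/2016208051 G=5611901440/3160514981] → run G
t=9: vr[A=3072/1277 B=2119680/1012661 C=1997100544/663292955 F=3955484160/2016208051 G=6648866304/3160514981] → run F
t=10: vr[A=3072/1277 B=2119680/1012661 C=1997100544/663292955 F=4992449024/2016208051 G=6648866304/3160514981] → run B
t=11: vr[A=3072/1277 B=2773504/1012661 C=1997100544/663292955 F=4992449024/2016208051 G=6648866304/3160514981] → run G
t=12: vr[A=3072/1277 B=2773504/1012661 C=1997100544/663292955 F=4992449024/2016208051 G=7685831168/3160514981] → run A
t=13: vr[A=4096/1277 B=2773504/1012661 C=1997100544/663292955 F=4992449024/2016208051 G=7685831168/3160514981] → run G
t=14: vr[A=4096/1277 B=2773504/1012661 C=1997100544/663292955 F=4992449024/2016208051] → run F
t=15: vr[A=4096/1277 B=2773504/1012661 C=1997100544/663292955 F=6029413888/2016208051] → run B
t=16: vr[A=4096/1277 C=1997100544/663292955 F=6029413888/2016208051] → run F
t=17: vr[A=4096/1277 C=1997100544/663292955 F=7066378752/2016208051] → run C
t=18: vr[A=4096/1277 C=3034065408/663292955 F=7066378752/2016208051] → run A
t=19: vr[A=5120/1277 C=3034065408/663292955 F=7066378752/2016208051] → run F
t=20: vr[A=5120/1277 C=3034065408/663292955] → run A
t=21: vr[C=3034065408/663292955] → run C
t=22: vr[C=4071030272/663292955] → run C
t=23: vr[C=5107995136/663292955] → run C
t=24: vr[C=1228992000/132658591] → run C
t=25: vr[C=7181924864/663292955] → run C
t=26: vr[C=8218889728/663292955] → run C
t=27: (idle)
t=28: (idle)
t=29: (idle)
t=30: (idle)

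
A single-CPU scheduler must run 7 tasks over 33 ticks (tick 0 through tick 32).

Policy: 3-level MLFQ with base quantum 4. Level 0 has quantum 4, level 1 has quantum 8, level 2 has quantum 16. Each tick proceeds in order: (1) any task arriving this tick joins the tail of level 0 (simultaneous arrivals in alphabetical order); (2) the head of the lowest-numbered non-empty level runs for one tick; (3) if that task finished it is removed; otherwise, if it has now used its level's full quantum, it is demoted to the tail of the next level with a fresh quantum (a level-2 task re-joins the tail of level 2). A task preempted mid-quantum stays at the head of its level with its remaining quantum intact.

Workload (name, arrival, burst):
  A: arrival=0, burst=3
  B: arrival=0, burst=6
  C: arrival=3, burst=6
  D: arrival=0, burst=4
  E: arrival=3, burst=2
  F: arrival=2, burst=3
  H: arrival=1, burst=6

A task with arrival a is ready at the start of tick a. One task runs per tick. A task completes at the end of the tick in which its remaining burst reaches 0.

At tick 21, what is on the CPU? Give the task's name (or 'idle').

t=0: L0/L1/L2 = ABD/-/- → run A
t=1: L0/L1/L2 = ABDH/-/- → run A
t=2: L0/L1/L2 = ABDHF/-/- → run A
t=3: L0/L1/L2 = BDHFCE/-/- → run B
t=4: L0/L1/L2 = BDHFCE/-/- → run B
t=5: L0/L1/L2 = BDHFCE/-/- → run B
t=6: L0/L1/L2 = BDHFCE/-/- → run B
t=7: L0/L1/L2 = DHFCE/B/- → run D
t=8: L0/L1/L2 = DHFCE/B/- → run D
t=9: L0/L1/L2 = DHFCE/B/- → run D
t=10: L0/L1/L2 = DHFCE/B/- → run D
t=11: L0/L1/L2 = HFCE/B/- → run H
t=12: L0/L1/L2 = HFCE/B/- → run H
t=13: L0/L1/L2 = HFCE/B/- → run H
t=14: L0/L1/L2 = HFCE/B/- → run H
t=15: L0/L1/L2 = FCE/BH/- → run F
t=16: L0/L1/L2 = FCE/BH/- → run F
t=17: L0/L1/L2 = FCE/BH/- → run F
t=18: L0/L1/L2 = CE/BH/- → run C
t=19: L0/L1/L2 = CE/BH/- → run C
t=20: L0/L1/L2 = CE/BH/- → run C
t=21: L0/L1/L2 = CE/BH/- → run C
t=22: L0/L1/L2 = E/BHC/- → run E
t=23: L0/L1/L2 = E/BHC/- → run E
t=24: L0/L1/L2 = -/BHC/- → run B
t=25: L0/L1/L2 = -/BHC/- → run B
t=26: L0/L1/L2 = -/HC/- → run H
t=27: L0/L1/L2 = -/HC/- → run H
t=28: L0/L1/L2 = -/C/- → run C
t=29: L0/L1/L2 = -/C/- → run C
t=30: (idle)
t=31: (idle)
t=32: (idle)

running at tick 21 = C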